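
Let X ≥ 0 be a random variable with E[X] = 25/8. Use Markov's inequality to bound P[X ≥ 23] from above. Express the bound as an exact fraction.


μ = E[X] = 25/8, a = 23.
Markov: P[X ≥ 23] ≤ μ/a = (25/8)/23 = 25/184.
Numerically: ≈ 0.1359.
(Since a = 23 > μ = 3.1250, the bound 25/184 is < 1 and informative.)

P[X ≥ 23] ≤ 25/184 ≈ 0.1359.


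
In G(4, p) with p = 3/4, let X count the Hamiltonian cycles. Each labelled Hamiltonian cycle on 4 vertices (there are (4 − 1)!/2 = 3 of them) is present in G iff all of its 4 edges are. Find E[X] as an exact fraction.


K_4 has (4 − 1)!/2 = 3 labelled Hamiltonian cycles.
For each such Hamiltonian cycle H, let X_H = 1 if all 4 edges of H are present in G. Then P[X_H = 1] = p^{4} = (3/4)^{4} = 81/256.
By linearity of expectation: E[X] = Σ_H E[X_H] = 3 · p^{4} = 3 · 81/256 = 243/256.
Numerically: E[X] ≈ 0.949.

E[X] = 3 · (3/4)^{4} = 243/256 ≈ 0.949.


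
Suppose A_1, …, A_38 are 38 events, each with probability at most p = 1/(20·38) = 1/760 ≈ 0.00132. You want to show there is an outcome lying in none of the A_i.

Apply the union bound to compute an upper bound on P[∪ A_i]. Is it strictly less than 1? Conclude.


Union bound: P[∪_{i=1}^{38} A_i] ≤ Σ_i P[A_i] ≤ 38·p = 38·(1/760) = 1/20.
Numerically: 1/20 ≈ 0.05000.
Is 1/20 < 1? YES.
Since P[∪ A_i] ≤ 1/20 < 1, the complement has P[∩ A_i^c] ≥ 1 − 1/20 = 19/20 > 0, so some outcome avoids every A_i.

38·p = 1/20 ≈ 0.05000; existence CERTIFIED by the union bound.


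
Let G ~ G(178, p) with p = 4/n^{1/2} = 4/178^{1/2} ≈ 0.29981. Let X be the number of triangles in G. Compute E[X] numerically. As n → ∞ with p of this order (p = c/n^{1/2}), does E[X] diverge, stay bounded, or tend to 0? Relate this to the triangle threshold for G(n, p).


Number of potential triangles: C(178, 3) = 924176.
Each occurs with probability p³ ≈ (0.29981)³ ≈ 2.6949454e-02.
By linearity: E[X] = C(178, 3)·p³ ≈ 924176 · 2.6949454e-02 ≈ 24906.03859.
Since α = 1/2 < 1, p = c/n^{1/2} ≫ 1/n is above the triangle threshold p ~ 1/n. Asymptotically E[X] ~ (c³/6)·n^{3(1−α)} = (4³/6)·n^{1.5} → ∞; triangles are abundant w.h.p.

E[X] ≈ 24906.03859; in regime p = Θ(1/n^{1/2}) E[X] diverges (above the triangle threshold p ~ 1/n).


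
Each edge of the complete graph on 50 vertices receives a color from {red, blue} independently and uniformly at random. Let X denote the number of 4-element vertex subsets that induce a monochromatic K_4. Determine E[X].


Let X = Σ_S X_S over the C(50, 4) = 230300 subsets S of size 4, where X_S = 1 if the K_4 on S is monochromatic.
For a fixed S, the K_4 on S has C(4, 2) = 6 edges. P[all 6 edges red] = (1/2)^6, and likewise for blue, so P[monochromatic] = 2·(1/2)^6 = 2^{1 − 6} = 1/32.
By linearity of expectation: E[X] = C(50, 4) · 2^{1 − 6} = 230300 · 1/32 = 57575/8.
Numerically: E[X] ≈ 7196.8750.

E[X] = C(50,4)·2^(1−C(4,2)) = 57575/8 ≈ 7196.8750.


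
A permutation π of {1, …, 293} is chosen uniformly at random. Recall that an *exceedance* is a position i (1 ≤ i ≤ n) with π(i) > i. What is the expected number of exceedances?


Write X = Σ_{i=1}^{293} X_i, where X_i = 1_{π(i) > i}.
For each fixed i, π(i) is uniform over {1, …, 293} (marginal of a uniform permutation), so P[π(i) > i] = (n − i)/n. Summing: Σ_{i=1}^{293} (n − i)/n = (0 + 1 + … + 292)/293 = 293(293 − 1)/(2·293) = (293 − 1)/2.
Hence E[X] = Σ_{i=1}^{293} (293 − i)/293 = 146 ≈ 146.000000.

E[X] = 146 = 146.000000.


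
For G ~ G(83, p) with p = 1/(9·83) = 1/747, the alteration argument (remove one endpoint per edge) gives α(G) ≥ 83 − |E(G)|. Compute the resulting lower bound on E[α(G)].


E[|E(G)|] = C(83, 2)·p = 3403 · (1/747) = 41/9.
E[α(G)] ≥ n − E[|E(G)|] = 83 − 41/9 = 706/9.
Numerically: ≈ 78.44444.
(This is only a lower bound; the true E[α(G)] may be larger.)

E[α(G)] ≥ 706/9 ≈ 78.44444.


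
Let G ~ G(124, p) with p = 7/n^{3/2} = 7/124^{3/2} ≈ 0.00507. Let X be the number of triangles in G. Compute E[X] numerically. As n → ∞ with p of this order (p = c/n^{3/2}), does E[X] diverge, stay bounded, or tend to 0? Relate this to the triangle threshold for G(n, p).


Number of potential triangles: C(124, 3) = 310124.
Each occurs with probability p³ ≈ (0.00507)³ ≈ 1.302856e-07.
By linearity: E[X] = C(124, 3)·p³ ≈ 310124 · 1.302856e-07 ≈ 0.0404.
Since α = 3/2 > 1, p = c/n^{3/2} = o(1/n) is below the triangle threshold p ~ 1/n. Asymptotically E[X] ~ (c³/6)·n^{3(1−α)} = (7³/6)·n^{-1.5} → 0, so by Markov's inequality G has no triangles w.h.p.

E[X] ≈ 0.0404; in regime p = Θ(1/n^{3/2}) E[X] tends to 0 (below the triangle threshold p ~ 1/n).


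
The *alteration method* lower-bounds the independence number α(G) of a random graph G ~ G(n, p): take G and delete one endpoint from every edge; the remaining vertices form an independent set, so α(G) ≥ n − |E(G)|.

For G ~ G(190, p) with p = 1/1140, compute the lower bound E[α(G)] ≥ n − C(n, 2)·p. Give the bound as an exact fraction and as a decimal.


E[|E(G)|] = C(190, 2)·p = 17955 · (1/1140) = 63/4.
E[α(G)] ≥ n − E[|E(G)|] = 190 − 63/4 = 697/4.
Numerically: ≈ 174.2500.
(This is only a lower bound; the true E[α(G)] may be larger.)

E[α(G)] ≥ 697/4 ≈ 174.2500.


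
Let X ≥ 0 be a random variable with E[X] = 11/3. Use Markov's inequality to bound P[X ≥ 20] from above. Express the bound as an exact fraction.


μ = E[X] = 11/3, a = 20.
Markov: P[X ≥ 20] ≤ μ/a = (11/3)/20 = 11/60.
Numerically: ≈ 0.183.
(Since a = 20 > μ = 3.667, the bound 11/60 is < 1 and informative.)

P[X ≥ 20] ≤ 11/60 ≈ 0.183.


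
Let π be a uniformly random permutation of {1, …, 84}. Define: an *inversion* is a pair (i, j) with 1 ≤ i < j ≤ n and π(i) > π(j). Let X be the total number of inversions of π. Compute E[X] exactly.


Write X = Σ X_I over the C(84, 2) = 3486 pairs i < j, with X_I the indicator of one inversion.
There are 3486 indicators.
For each fixed pair i < j, the values π(i) and π(j) are two distinct elements of {1, …, 84} in uniformly random order; by symmetry P[π(i) > π(j)] = 1/2.
By linearity: E[X] = 3486 · (1/2) = C(84, 2) · (1/2) = 3486/2 = 1743 ≈ 1743.000.

E[X] = 1743 = 1743.000.


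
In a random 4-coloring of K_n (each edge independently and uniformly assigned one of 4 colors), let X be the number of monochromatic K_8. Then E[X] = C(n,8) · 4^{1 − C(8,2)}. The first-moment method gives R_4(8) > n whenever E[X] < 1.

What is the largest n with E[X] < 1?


We need C(n, 8) · 4^{1 − 28} < 1, i.e. C(n, 8) < 4^{28 − 1} = 18014398509481984.
Check values of n near the boundary:
  n = 402: C(402, 8) = 15770615726749950; 15770615726749950 < 18014398509481984? YES
  n = 403: C(403, 8) = 16090020602228430; 16090020602228430 < 18014398509481984? YES
  n = 404: C(404, 8) = 16415071523485570; 16415071523485570 < 18014398509481984? YES
  n = 405: C(405, 8) = 16745853821188050; 16745853821188050 < 18014398509481984? YES
  n = 406: C(406, 8) = 17082453897995850; 17082453897995850 < 18014398509481984? YES
  n = 407: C(407, 8) = 17424959239309050; 17424959239309050 < 18014398509481984? YES
  n = 408: C(408, 8) = 17773458424095231; 17773458424095231 < 18014398509481984? YES
  n = 409: C(409, 8) = 18128041135797879; 18128041135797879 < 18014398509481984? NO
  n = 410: C(410, 8) = 18488798173326195; 18488798173326195 < 18014398509481984? NO
The largest n with C(n, 8) < 18014398509481984 is n = 408 (where E[X] = 17773458424095231/18014398509481984 ≈ 0.98663). Hence R_4(8) > 408, i.e. R_4(8) ≥ 409.

Largest n = 408; hence R_4(8) > 408.


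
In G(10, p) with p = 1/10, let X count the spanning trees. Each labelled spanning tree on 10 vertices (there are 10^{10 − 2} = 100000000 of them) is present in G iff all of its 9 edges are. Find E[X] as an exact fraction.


K_10 has 10^{10 − 2} = 100000000 labelled spanning trees.
For each such spanning tree H, let X_H = 1 if all 9 edges of H are present in G. Then P[X_H = 1] = p^{9} = (1/10)^{9} = 1/1000000000.
By linearity of expectation: E[X] = Σ_H E[X_H] = 100000000 · p^{9} = 100000000 · 1/1000000000 = 1/10.
Numerically: E[X] ≈ 0.1.

E[X] = 100000000 · (1/10)^{9} = 1/10 ≈ 0.1.


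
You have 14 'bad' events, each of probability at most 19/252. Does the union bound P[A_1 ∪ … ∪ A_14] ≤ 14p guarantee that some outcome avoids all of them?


Union bound: P[∪_{i=1}^{14} A_i] ≤ Σ_i P[A_i] ≤ 14·p = 14·(19/252) = 19/18.
Numerically: 19/18 ≈ 1.0555556.
Is 19/18 < 1? NO.
Since the bound 19/18 is ≥ 1, the union bound is uninformative here; it does NOT by itself certify existence.

14·p = 19/18 ≈ 1.0555556; existence NOT certified by the union bound.


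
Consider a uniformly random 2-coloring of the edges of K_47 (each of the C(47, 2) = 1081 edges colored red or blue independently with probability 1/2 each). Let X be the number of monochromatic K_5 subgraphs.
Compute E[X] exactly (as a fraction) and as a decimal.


Let X = Σ_S X_S over the C(47, 5) = 1533939 subsets S of size 5, where X_S = 1 if the K_5 on S is monochromatic.
For a fixed S, the K_5 on S has C(5, 2) = 10 edges. P[all 10 edges red] = (1/2)^10, and likewise for blue, so P[monochromatic] = 2·(1/2)^10 = 2^{1 − 10} = 1/512.
By linearity of expectation: E[X] = C(47, 5) · 2^{1 − 10} = 1533939 · 1/512 = 1533939/512.
Numerically: E[X] ≈ 2995.97461.

E[X] = C(47,5)·2^(1−C(5,2)) = 1533939/512 ≈ 2995.97461.


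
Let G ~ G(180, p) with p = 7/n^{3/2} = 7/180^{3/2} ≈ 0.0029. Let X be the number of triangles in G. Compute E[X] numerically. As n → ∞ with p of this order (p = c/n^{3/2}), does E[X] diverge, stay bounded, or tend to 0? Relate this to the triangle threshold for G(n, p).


Number of potential triangles: C(180, 3) = 955860.
Each occurs with probability p³ ≈ (0.0029)³ ≈ 2.43539e-08.
By linearity: E[X] = C(180, 3)·p³ ≈ 955860 · 2.43539e-08 ≈ 0.023.
Since α = 3/2 > 1, p = c/n^{3/2} = o(1/n) is below the triangle threshold p ~ 1/n. Asymptotically E[X] ~ (c³/6)·n^{3(1−α)} = (7³/6)·n^{-1.5} → 0, so by Markov's inequality G has no triangles w.h.p.

E[X] ≈ 0.023; in regime p = Θ(1/n^{3/2}) E[X] tends to 0 (below the triangle threshold p ~ 1/n).


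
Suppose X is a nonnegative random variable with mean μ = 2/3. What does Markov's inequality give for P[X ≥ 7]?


μ = E[X] = 2/3, a = 7.
Markov: P[X ≥ 7] ≤ μ/a = (2/3)/7 = 2/21.
Numerically: ≈ 0.095.
(Since a = 7 > μ = 0.667, the bound 2/21 is < 1 and informative.)

P[X ≥ 7] ≤ 2/21 ≈ 0.095.


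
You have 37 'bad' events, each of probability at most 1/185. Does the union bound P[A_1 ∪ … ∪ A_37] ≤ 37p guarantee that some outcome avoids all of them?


Union bound: P[∪_{i=1}^{37} A_i] ≤ Σ_i P[A_i] ≤ 37·p = 37·(1/185) = 1/5.
Numerically: 1/5 ≈ 0.200000.
Is 1/5 < 1? YES.
Since P[∪ A_i] ≤ 1/5 < 1, the complement has P[∩ A_i^c] ≥ 1 − 1/5 = 4/5 > 0, so some outcome avoids every A_i.

37·p = 1/5 ≈ 0.200000; existence CERTIFIED by the union bound.


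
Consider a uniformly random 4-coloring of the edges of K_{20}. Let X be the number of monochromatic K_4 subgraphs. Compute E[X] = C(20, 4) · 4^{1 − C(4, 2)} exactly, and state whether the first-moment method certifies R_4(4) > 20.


E[X] = C(20, 4) · 4^{1 − 6} = 4845 · 4^{−5} = 4845/1024.
As a reduced fraction: E[X] = 4845/1024 ≈ 4.731445.
Is E[X] < 1? NO.
Since E[X] ≥ 1, the first-moment bound is inconclusive at n = 20; it does NOT by itself certify R_4(4) > 20.

E[X] = 4845/1024 ≈ 4.731445; E[X] ≥ 1; first-moment method inconclusive here.


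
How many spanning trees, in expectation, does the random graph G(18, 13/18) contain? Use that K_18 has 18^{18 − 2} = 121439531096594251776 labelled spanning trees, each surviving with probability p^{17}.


K_18 has 18^{18 − 2} = 121439531096594251776 labelled spanning trees.
For each such spanning tree H, let X_H = 1 if all 17 edges of H are present in G. Then P[X_H = 1] = p^{17} = (13/18)^{17} = 8650415919381337933/2185911559738696531968.
Summing the indicators: E[X] = Σ_H E[X_H] = 121439531096594251776 · p^{17} = 121439531096594251776 · 8650415919381337933/2185911559738696531968 = 8650415919381337933/18.
Numerically: E[X] ≈ 4.8058e+17.

E[X] = 121439531096594251776 · (13/18)^{17} = 8650415919381337933/18 ≈ 4.8058e+17.


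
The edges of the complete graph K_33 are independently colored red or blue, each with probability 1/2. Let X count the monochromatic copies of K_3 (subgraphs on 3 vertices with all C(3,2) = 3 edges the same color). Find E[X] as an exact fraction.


Let X = Σ_S X_S over the C(33, 3) = 5456 subsets S of size 3, where X_S = 1 if the K_3 on S is monochromatic.
For a fixed S, the K_3 on S has C(3, 2) = 3 edges. P[all 3 edges red] = (1/2)^3, and likewise for blue, so P[monochromatic] = 2·(1/2)^3 = 2^{1 − 3} = 1/4.
By linearity: E[X] = C(33, 3) · 2^{1 − 3} = 5456 · 1/4 = 1364.
Numerically: E[X] ≈ 1364.00000.

E[X] = C(33,3)·2^(1−C(3,2)) = 1364 ≈ 1364.00000.


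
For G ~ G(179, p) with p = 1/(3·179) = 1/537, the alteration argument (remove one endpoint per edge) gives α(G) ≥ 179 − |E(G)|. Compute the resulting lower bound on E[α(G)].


E[|E(G)|] = C(179, 2)·p = 15931 · (1/537) = 89/3.
E[α(G)] ≥ n − E[|E(G)|] = 179 − 89/3 = 448/3.
Numerically: ≈ 149.3333.
(This is only a lower bound; the true E[α(G)] may be larger.)

E[α(G)] ≥ 448/3 ≈ 149.3333.


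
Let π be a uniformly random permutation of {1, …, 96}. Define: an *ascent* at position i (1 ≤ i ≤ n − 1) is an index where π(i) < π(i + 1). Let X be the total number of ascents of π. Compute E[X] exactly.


Write X = Σ X_I over i = 1, …, 95, with X_I the indicator of one ascent.
There are 95 indicators.
For each fixed i, the pair (π(i), π(i+1)) is a uniformly random ordered pair of distinct values from {1, …, 96}; by symmetry P[π(i) < π(i+1)] = 1/2.
By linearity: E[X] = 95 · (1/2) = (96 − 1) · (1/2) = 95/2 ≈ 47.5000.

E[X] = 95/2 = 47.5000.


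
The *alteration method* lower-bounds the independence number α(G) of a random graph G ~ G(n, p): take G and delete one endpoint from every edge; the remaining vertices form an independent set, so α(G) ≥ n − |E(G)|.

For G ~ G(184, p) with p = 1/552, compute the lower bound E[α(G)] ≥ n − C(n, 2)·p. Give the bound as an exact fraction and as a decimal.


E[|E(G)|] = C(184, 2)·p = 16836 · (1/552) = 61/2.
E[α(G)] ≥ n − E[|E(G)|] = 184 − 61/2 = 307/2.
Numerically: ≈ 153.50000.
(This is only a lower bound; the true E[α(G)] may be larger.)

E[α(G)] ≥ 307/2 ≈ 153.50000.


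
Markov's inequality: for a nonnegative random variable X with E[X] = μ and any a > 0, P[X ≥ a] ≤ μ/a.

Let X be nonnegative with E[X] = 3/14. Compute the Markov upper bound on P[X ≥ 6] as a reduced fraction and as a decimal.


μ = E[X] = 3/14, a = 6.
Markov: P[X ≥ 6] ≤ μ/a = (3/14)/6 = 1/28.
Numerically: ≈ 0.03571.
(Since a = 6 > μ = 0.21429, the bound 1/28 is < 1 and informative.)

P[X ≥ 6] ≤ 1/28 ≈ 0.03571.


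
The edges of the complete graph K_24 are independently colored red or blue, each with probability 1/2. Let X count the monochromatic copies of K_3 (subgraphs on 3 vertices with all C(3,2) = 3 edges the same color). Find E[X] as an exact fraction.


Let X = Σ_S X_S over the C(24, 3) = 2024 subsets S of size 3, where X_S = 1 if the K_3 on S is monochromatic.
For a fixed S, the K_3 on S has C(3, 2) = 3 edges. P[all 3 edges red] = (1/2)^3, and likewise for blue, so P[monochromatic] = 2·(1/2)^3 = 2^{1 − 3} = 1/4.
Summing: E[X] = C(24, 3) · 2^{1 − 3} = 2024 · 1/4 = 506.
Numerically: E[X] ≈ 506.000.

E[X] = C(24,3)·2^(1−C(3,2)) = 506 ≈ 506.000.


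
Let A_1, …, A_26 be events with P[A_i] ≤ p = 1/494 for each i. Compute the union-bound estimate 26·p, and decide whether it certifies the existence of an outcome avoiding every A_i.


Union bound: P[∪_{i=1}^{26} A_i] ≤ Σ_i P[A_i] ≤ 26·p = 26·(1/494) = 1/19.
Numerically: 1/19 ≈ 0.0526316.
Is 1/19 < 1? YES.
Since P[∪ A_i] ≤ 1/19 < 1, the complement has P[∩ A_i^c] ≥ 1 − 1/19 = 18/19 > 0, so some outcome avoids every A_i.

26·p = 1/19 ≈ 0.0526316; existence CERTIFIED by the union bound.


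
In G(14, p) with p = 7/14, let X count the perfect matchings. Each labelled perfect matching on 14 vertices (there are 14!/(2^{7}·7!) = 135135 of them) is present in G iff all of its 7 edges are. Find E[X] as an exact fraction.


K_14 has 14!/(2^{7}·7!) = 135135 labelled perfect matchings.
For each such perfect matching H, let X_H = 1 if all 7 edges of H are present in G. Then P[X_H = 1] = p^{7} = (1/2)^{7} = 1/128.
By linearity of expectation: E[X] = Σ_H E[X_H] = 135135 · p^{7} = 135135 · 1/128 = 135135/128.
Numerically: E[X] ≈ 1055.74.

E[X] = 135135 · (1/2)^{7} = 135135/128 ≈ 1055.74.


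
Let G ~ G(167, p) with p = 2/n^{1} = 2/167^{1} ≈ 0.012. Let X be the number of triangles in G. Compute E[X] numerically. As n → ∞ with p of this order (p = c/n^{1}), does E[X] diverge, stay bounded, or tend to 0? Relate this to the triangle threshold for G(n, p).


Number of potential triangles: C(167, 3) = 762355.
Each occurs with probability p³ ≈ (0.012)³ ≈ 1.71767e-06.
By linearity: E[X] = C(167, 3)·p³ ≈ 762355 · 1.71767e-06 ≈ 1.309.
Here α = 1, so p = 2/n is exactly at the triangle threshold p ~ 1/n. Asymptotically E[X] → c³/6 = 2³/6 = 4/3 ≈ 1.333, a bounded constant. In this regime the triangle count is asymptotically Poisson(c³/6).

E[X] ≈ 1.309; in regime p = Θ(1/n^{1}) E[X] stays bounded (at the triangle threshold p ~ 1/n).


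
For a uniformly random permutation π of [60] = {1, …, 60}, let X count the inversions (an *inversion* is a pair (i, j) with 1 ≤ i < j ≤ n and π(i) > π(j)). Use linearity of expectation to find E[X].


Write X = Σ X_I over the C(60, 2) = 1770 pairs i < j, with X_I the indicator of one inversion.
There are 1770 indicators.
For each fixed pair i < j, the values π(i) and π(j) are two distinct elements of {1, …, 60} in uniformly random order; by symmetry P[π(i) > π(j)] = 1/2.
By linearity: E[X] = 1770 · (1/2) = C(60, 2) · (1/2) = 1770/2 = 885 ≈ 885.0000.

E[X] = 885 = 885.0000.


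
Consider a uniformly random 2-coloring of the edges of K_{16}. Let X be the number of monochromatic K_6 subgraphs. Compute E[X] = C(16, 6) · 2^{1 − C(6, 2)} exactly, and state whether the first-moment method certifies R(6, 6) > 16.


E[X] = C(16, 6) · 2^{1 − 15} = 8008 · 2^{−14} = 8008/16384.
As a reduced fraction: E[X] = 1001/2048 ≈ 0.4887695.
Is E[X] < 1? YES.
Since E[X] < 1, there exists a 2-coloring of K_{16} with no monochromatic K_6; hence R(6, 6) > 16.

E[X] = 1001/2048 ≈ 0.4887695; E[X] < 1, so R(6, 6) > 16.


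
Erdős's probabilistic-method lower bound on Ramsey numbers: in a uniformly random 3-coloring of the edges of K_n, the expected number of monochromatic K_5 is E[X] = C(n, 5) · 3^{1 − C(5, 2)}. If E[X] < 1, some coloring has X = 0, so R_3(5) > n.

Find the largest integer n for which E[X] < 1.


We need C(n, 5) · 3^{1 − 10} < 1, i.e. C(n, 5) < 3^{10 − 1} = 19683.
Check values of n near the boundary:
  n = 17: C(17, 5) = 6188; 6188 < 19683? YES
  n = 18: C(18, 5) = 8568; 8568 < 19683? YES
  n = 19: C(19, 5) = 11628; 11628 < 19683? YES
  n = 20: C(20, 5) = 15504; 15504 < 19683? YES
  n = 21: C(21, 5) = 20349; 20349 < 19683? NO
  n = 22: C(22, 5) = 26334; 26334 < 19683? NO
  n = 23: C(23, 5) = 33649; 33649 < 19683? NO
The largest n with C(n, 5) < 19683 is n = 20 (where E[X] = 5168/6561 ≈ 0.788). Hence R_3(5) > 20, i.e. R_3(5) ≥ 21.

Largest n = 20; hence R_3(5) > 20.


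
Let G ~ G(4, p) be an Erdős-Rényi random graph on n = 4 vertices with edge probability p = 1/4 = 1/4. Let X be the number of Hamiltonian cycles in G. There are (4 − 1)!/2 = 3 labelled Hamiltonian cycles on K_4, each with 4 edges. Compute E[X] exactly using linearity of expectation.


K_4 has (4 − 1)!/2 = 3 labelled Hamiltonian cycles.
For each such Hamiltonian cycle H, let X_H = 1 if all 4 edges of H are present in G. Then P[X_H = 1] = p^{4} = (1/4)^{4} = 1/256.
By linearity of expectation: E[X] = Σ_H E[X_H] = 3 · p^{4} = 3 · 1/256 = 3/256.
Numerically: E[X] ≈ 0.01172.

E[X] = 3 · (1/4)^{4} = 3/256 ≈ 0.01172.


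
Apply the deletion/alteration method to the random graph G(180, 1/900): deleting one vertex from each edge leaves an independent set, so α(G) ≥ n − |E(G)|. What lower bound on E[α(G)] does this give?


E[|E(G)|] = C(180, 2)·p = 16110 · (1/900) = 179/10.
E[α(G)] ≥ n − E[|E(G)|] = 180 − 179/10 = 1621/10.
Numerically: ≈ 162.10000.
(This is only a lower bound; the true E[α(G)] may be larger.)

E[α(G)] ≥ 1621/10 ≈ 162.10000.


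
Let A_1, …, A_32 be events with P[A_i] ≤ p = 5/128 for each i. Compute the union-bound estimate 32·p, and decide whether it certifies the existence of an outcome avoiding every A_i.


Union bound: P[∪_{i=1}^{32} A_i] ≤ Σ_i P[A_i] ≤ 32·p = 32·(5/128) = 5/4.
Numerically: 5/4 ≈ 1.25000.
Is 5/4 < 1? NO.
Since the bound 5/4 is ≥ 1, the union bound is uninformative here; it does NOT by itself certify existence.

32·p = 5/4 ≈ 1.25000; existence NOT certified by the union bound.


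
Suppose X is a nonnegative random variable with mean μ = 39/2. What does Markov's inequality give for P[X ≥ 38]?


μ = E[X] = 39/2, a = 38.
Markov: P[X ≥ 38] ≤ μ/a = (39/2)/38 = 39/76.
Numerically: ≈ 0.513158.
(Since a = 38 > μ = 19.500000, the bound 39/76 is < 1 and informative.)

P[X ≥ 38] ≤ 39/76 ≈ 0.513158.


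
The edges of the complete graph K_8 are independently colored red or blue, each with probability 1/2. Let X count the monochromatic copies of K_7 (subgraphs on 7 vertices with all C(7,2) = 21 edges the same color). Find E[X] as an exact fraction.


Let X = Σ_S X_S over the C(8, 7) = 8 subsets S of size 7, where X_S = 1 if the K_7 on S is monochromatic.
For a fixed S, the K_7 on S has C(7, 2) = 21 edges. P[all 21 edges red] = (1/2)^21, and likewise for blue, so P[monochromatic] = 2·(1/2)^21 = 2^{1 − 21} = 1/1048576.
Summing: E[X] = C(8, 7) · 2^{1 − 21} = 8 · 1/1048576 = 1/131072.
Numerically: E[X] ≈ 0.000.

E[X] = C(8,7)·2^(1−C(7,2)) = 1/131072 ≈ 0.000.


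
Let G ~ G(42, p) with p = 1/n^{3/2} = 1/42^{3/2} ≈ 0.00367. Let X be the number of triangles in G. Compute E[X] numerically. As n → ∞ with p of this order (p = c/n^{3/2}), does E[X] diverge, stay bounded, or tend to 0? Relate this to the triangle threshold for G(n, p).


Number of potential triangles: C(42, 3) = 11480.
Each occurs with probability p³ ≈ (0.00367)³ ≈ 4.95882e-08.
By linearity: E[X] = C(42, 3)·p³ ≈ 11480 · 4.95882e-08 ≈ 0.001.
Since α = 3/2 > 1, p = c/n^{3/2} = o(1/n) is below the triangle threshold p ~ 1/n. Asymptotically E[X] ~ (c³/6)·n^{3(1−α)} = (1³/6)·n^{-1.5} → 0, so by Markov's inequality G has no triangles w.h.p.

E[X] ≈ 0.001; in regime p = Θ(1/n^{3/2}) E[X] tends to 0 (below the triangle threshold p ~ 1/n).


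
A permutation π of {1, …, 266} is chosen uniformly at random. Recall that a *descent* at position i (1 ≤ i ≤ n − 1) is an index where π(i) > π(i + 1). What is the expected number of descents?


Write X = Σ X_I over i = 1, …, 265, with X_I the indicator of one descent.
There are 265 indicators.
For each fixed i, the pair (π(i), π(i+1)) is a uniformly random ordered pair of distinct values from {1, …, 266}; by symmetry P[π(i) > π(i+1)] = 1/2.
By linearity: E[X] = 265 · (1/2) = (266 − 1) · (1/2) = 265/2 ≈ 132.500000.

E[X] = 265/2 = 132.500000.


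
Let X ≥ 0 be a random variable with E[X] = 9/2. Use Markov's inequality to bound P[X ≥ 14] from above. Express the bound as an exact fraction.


μ = E[X] = 9/2, a = 14.
Markov: P[X ≥ 14] ≤ μ/a = (9/2)/14 = 9/28.
Numerically: ≈ 0.321429.
(Since a = 14 > μ = 4.500000, the bound 9/28 is < 1 and informative.)

P[X ≥ 14] ≤ 9/28 ≈ 0.321429.


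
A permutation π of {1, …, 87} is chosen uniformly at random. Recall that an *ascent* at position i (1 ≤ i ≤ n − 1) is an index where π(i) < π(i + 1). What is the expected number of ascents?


Write X = Σ X_I over i = 1, …, 86, with X_I the indicator of one ascent.
There are 86 indicators.
For each fixed i, the pair (π(i), π(i+1)) is a uniformly random ordered pair of distinct values from {1, …, 87}; by symmetry P[π(i) < π(i+1)] = 1/2.
By linearity: E[X] = 86 · (1/2) = (87 − 1) · (1/2) = 43 ≈ 43.00000.

E[X] = 43 = 43.00000.


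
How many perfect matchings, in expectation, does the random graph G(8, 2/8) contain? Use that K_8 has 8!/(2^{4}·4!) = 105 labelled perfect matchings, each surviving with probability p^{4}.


K_8 has 8!/(2^{4}·4!) = 105 labelled perfect matchings.
For each such perfect matching H, let X_H = 1 if all 4 edges of H are present in G. Then P[X_H = 1] = p^{4} = (1/4)^{4} = 1/256.
By linearity: E[X] = Σ_H E[X_H] = 105 · p^{4} = 105 · 1/256 = 105/256.
Numerically: E[X] ≈ 0.410156.

E[X] = 105 · (1/4)^{4} = 105/256 ≈ 0.410156.


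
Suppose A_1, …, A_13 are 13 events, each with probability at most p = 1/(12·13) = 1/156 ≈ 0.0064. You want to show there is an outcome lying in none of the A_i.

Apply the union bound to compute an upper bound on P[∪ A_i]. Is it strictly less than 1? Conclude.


Union bound: P[∪_{i=1}^{13} A_i] ≤ Σ_i P[A_i] ≤ 13·p = 13·(1/156) = 1/12.
Numerically: 1/12 ≈ 0.0833.
Is 1/12 < 1? YES.
Since P[∪ A_i] ≤ 1/12 < 1, the complement has P[∩ A_i^c] ≥ 1 − 1/12 = 11/12 > 0, so some outcome avoids every A_i.

13·p = 1/12 ≈ 0.0833; existence CERTIFIED by the union bound.


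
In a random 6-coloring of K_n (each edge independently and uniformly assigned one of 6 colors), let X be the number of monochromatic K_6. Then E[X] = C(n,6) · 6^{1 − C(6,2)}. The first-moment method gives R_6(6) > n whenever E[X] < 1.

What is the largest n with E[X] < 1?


We need C(n, 6) · 6^{1 − 15} < 1, i.e. C(n, 6) < 6^{15 − 1} = 78364164096.
Check values of n near the boundary:
  n = 195: C(195, 6) = 70656049360; 70656049360 < 78364164096? YES
  n = 196: C(196, 6) = 72887293024; 72887293024 < 78364164096? YES
  n = 197: C(197, 6) = 75176946208; 75176946208 < 78364164096? YES
  n = 198: C(198, 6) = 77526225777; 77526225777 < 78364164096? YES
  n = 199: C(199, 6) = 79936367511; 79936367511 < 78364164096? NO
  n = 200: C(200, 6) = 82408626300; 82408626300 < 78364164096? NO
  n = 201: C(201, 6) = 84944276340; 84944276340 < 78364164096? NO
The largest n with C(n, 6) < 78364164096 is n = 198 (where E[X] = 25842075259/26121388032 ≈ 0.9893071). Hence R_6(6) > 198, i.e. R_6(6) ≥ 199.

Largest n = 198; hence R_6(6) > 198.


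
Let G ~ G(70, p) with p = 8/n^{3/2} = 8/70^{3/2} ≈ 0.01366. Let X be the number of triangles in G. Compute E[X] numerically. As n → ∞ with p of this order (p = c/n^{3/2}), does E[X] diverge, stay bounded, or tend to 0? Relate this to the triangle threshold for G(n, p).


Number of potential triangles: C(70, 3) = 54740.
Each occurs with probability p³ ≈ (0.01366)³ ≈ 2.5487591e-06.
By linearity: E[X] = C(70, 3)·p³ ≈ 54740 · 2.5487591e-06 ≈ 0.13952.
Since α = 3/2 > 1, p = c/n^{3/2} = o(1/n) is below the triangle threshold p ~ 1/n. Asymptotically E[X] ~ (c³/6)·n^{3(1−α)} = (8³/6)·n^{-1.5} → 0, so by Markov's inequality G has no triangles w.h.p.

E[X] ≈ 0.13952; in regime p = Θ(1/n^{3/2}) E[X] tends to 0 (below the triangle threshold p ~ 1/n).


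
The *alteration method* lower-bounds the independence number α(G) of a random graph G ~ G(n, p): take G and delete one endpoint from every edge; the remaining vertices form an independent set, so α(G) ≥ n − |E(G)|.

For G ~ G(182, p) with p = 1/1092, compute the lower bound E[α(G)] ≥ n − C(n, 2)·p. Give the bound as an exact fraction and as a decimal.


E[|E(G)|] = C(182, 2)·p = 16471 · (1/1092) = 181/12.
E[α(G)] ≥ n − E[|E(G)|] = 182 − 181/12 = 2003/12.
Numerically: ≈ 166.917.
(This is only a lower bound; the true E[α(G)] may be larger.)

E[α(G)] ≥ 2003/12 ≈ 166.917.


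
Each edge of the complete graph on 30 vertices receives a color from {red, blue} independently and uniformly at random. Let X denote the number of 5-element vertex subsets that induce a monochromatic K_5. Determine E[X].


Let X = Σ_S X_S over the C(30, 5) = 142506 subsets S of size 5, where X_S = 1 if the K_5 on S is monochromatic.
For a fixed S, the K_5 on S has C(5, 2) = 10 edges. P[all 10 edges red] = (1/2)^10, and likewise for blue, so P[monochromatic] = 2·(1/2)^10 = 2^{1 − 10} = 1/512.
Summing: E[X] = C(30, 5) · 2^{1 − 10} = 142506 · 1/512 = 71253/256.
Numerically: E[X] ≈ 278.332031.

E[X] = C(30,5)·2^(1−C(5,2)) = 71253/256 ≈ 278.332031.


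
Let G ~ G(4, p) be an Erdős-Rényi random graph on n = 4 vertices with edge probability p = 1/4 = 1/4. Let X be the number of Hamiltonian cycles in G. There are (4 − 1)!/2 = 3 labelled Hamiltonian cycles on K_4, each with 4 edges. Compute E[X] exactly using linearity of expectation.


K_4 has (4 − 1)!/2 = 3 labelled Hamiltonian cycles.
For each such Hamiltonian cycle H, let X_H = 1 if all 4 edges of H are present in G. Then P[X_H = 1] = p^{4} = (1/4)^{4} = 1/256.
By linearity of expectation: E[X] = Σ_H E[X_H] = 3 · p^{4} = 3 · 1/256 = 3/256.
Numerically: E[X] ≈ 0.011719.

E[X] = 3 · (1/4)^{4} = 3/256 ≈ 0.011719.


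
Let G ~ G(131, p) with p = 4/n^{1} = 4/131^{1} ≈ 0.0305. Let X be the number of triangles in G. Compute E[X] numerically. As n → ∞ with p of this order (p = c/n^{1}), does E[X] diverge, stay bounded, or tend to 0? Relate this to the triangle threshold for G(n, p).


Number of potential triangles: C(131, 3) = 366145.
Each occurs with probability p³ ≈ (0.0305)³ ≈ 2.84686e-05.
By linearity: E[X] = C(131, 3)·p³ ≈ 366145 · 2.84686e-05 ≈ 10.424.
Here α = 1, so p = 4/n is exactly at the triangle threshold p ~ 1/n. Asymptotically E[X] → c³/6 = 4³/6 = 32/3 ≈ 10.667, a bounded constant. In this regime the triangle count is asymptotically Poisson(c³/6).

E[X] ≈ 10.424; in regime p = Θ(1/n^{1}) E[X] stays bounded (at the triangle threshold p ~ 1/n).


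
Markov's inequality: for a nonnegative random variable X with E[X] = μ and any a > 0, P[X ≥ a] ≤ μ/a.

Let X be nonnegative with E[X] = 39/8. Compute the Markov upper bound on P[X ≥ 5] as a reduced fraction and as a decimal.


μ = E[X] = 39/8, a = 5.
Markov: P[X ≥ 5] ≤ μ/a = (39/8)/5 = 39/40.
Numerically: ≈ 0.97500.
(Since a = 5 > μ = 4.87500, the bound 39/40 is < 1 and informative.)

P[X ≥ 5] ≤ 39/40 ≈ 0.97500.


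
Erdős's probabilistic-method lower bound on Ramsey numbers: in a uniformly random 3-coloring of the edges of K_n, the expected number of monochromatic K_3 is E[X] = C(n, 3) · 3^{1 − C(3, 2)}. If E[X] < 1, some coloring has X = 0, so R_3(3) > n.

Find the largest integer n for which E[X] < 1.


We need C(n, 3) · 3^{1 − 3} < 1, i.e. C(n, 3) < 3^{3 − 1} = 9.
Check values of n near the boundary:
  n = 3: C(3, 3) = 1; 1 < 9? YES
  n = 4: C(4, 3) = 4; 4 < 9? YES
  n = 5: C(5, 3) = 10; 10 < 9? NO
  n = 6: C(6, 3) = 20; 20 < 9? NO
The largest n with C(n, 3) < 9 is n = 4 (where E[X] = 4/9 ≈ 0.4444444). Hence R_3(3) > 4, i.e. R_3(3) ≥ 5.

Largest n = 4; hence R_3(3) > 4.


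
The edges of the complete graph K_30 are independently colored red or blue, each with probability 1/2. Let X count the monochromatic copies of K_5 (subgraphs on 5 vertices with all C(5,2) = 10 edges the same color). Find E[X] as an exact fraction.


Let X = Σ_S X_S over the C(30, 5) = 142506 subsets S of size 5, where X_S = 1 if the K_5 on S is monochromatic.
For a fixed S, the K_5 on S has C(5, 2) = 10 edges. P[all 10 edges red] = (1/2)^10, and likewise for blue, so P[monochromatic] = 2·(1/2)^10 = 2^{1 − 10} = 1/512.
By linearity of expectation: E[X] = C(30, 5) · 2^{1 − 10} = 142506 · 1/512 = 71253/256.
Numerically: E[X] ≈ 278.3320.

E[X] = C(30,5)·2^(1−C(5,2)) = 71253/256 ≈ 278.3320.


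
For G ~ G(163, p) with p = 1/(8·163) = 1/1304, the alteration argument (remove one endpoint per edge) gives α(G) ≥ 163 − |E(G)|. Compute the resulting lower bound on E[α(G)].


E[|E(G)|] = C(163, 2)·p = 13203 · (1/1304) = 81/8.
E[α(G)] ≥ n − E[|E(G)|] = 163 − 81/8 = 1223/8.
Numerically: ≈ 152.875.
(This is only a lower bound; the true E[α(G)] may be larger.)

E[α(G)] ≥ 1223/8 ≈ 152.875.


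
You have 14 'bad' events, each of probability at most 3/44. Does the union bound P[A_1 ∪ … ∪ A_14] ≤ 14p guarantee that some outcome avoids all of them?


Union bound: P[∪_{i=1}^{14} A_i] ≤ Σ_i P[A_i] ≤ 14·p = 14·(3/44) = 21/22.
Numerically: 21/22 ≈ 0.95455.
Is 21/22 < 1? YES.
Since P[∪ A_i] ≤ 21/22 < 1, the complement has P[∩ A_i^c] ≥ 1 − 21/22 = 1/22 > 0, so some outcome avoids every A_i.

14·p = 21/22 ≈ 0.95455; existence CERTIFIED by the union bound.


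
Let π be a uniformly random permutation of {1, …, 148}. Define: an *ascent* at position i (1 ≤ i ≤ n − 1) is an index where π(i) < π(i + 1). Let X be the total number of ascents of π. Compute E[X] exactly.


Write X = Σ X_I over i = 1, …, 147, with X_I the indicator of one ascent.
There are 147 indicators.
For each fixed i, the pair (π(i), π(i+1)) is a uniformly random ordered pair of distinct values from {1, …, 148}; by symmetry P[π(i) < π(i+1)] = 1/2.
By linearity: E[X] = 147 · (1/2) = (148 − 1) · (1/2) = 147/2 ≈ 73.50000.

E[X] = 147/2 = 73.50000.


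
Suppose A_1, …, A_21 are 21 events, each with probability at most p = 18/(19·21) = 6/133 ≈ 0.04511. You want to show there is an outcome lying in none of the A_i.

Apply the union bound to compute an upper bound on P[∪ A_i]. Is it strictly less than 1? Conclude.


Union bound: P[∪_{i=1}^{21} A_i] ≤ Σ_i P[A_i] ≤ 21·p = 21·(6/133) = 18/19.
Numerically: 18/19 ≈ 0.94737.
Is 18/19 < 1? YES.
Since P[∪ A_i] ≤ 18/19 < 1, the complement has P[∩ A_i^c] ≥ 1 − 18/19 = 1/19 > 0, so some outcome avoids every A_i.

21·p = 18/19 ≈ 0.94737; existence CERTIFIED by the union bound.


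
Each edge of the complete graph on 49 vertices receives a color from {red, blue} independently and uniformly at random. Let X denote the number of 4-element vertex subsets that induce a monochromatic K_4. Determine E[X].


Let X = Σ_S X_S over the C(49, 4) = 211876 subsets S of size 4, where X_S = 1 if the K_4 on S is monochromatic.
For a fixed S, the K_4 on S has C(4, 2) = 6 edges. P[all 6 edges red] = (1/2)^6, and likewise for blue, so P[monochromatic] = 2·(1/2)^6 = 2^{1 − 6} = 1/32.
Summing: E[X] = C(49, 4) · 2^{1 − 6} = 211876 · 1/32 = 52969/8.
Numerically: E[X] ≈ 6621.1250.

E[X] = C(49,4)·2^(1−C(4,2)) = 52969/8 ≈ 6621.1250.


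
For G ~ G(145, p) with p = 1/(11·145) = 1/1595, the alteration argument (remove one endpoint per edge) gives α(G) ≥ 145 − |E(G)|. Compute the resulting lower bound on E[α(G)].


E[|E(G)|] = C(145, 2)·p = 10440 · (1/1595) = 72/11.
E[α(G)] ≥ n − E[|E(G)|] = 145 − 72/11 = 1523/11.
Numerically: ≈ 138.45455.
(This is only a lower bound; the true E[α(G)] may be larger.)

E[α(G)] ≥ 1523/11 ≈ 138.45455.


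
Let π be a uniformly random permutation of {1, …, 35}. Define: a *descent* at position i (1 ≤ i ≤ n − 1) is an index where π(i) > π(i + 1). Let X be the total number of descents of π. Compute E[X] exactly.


Write X = Σ X_I over i = 1, …, 34, with X_I the indicator of one descent.
There are 34 indicators.
For each fixed i, the pair (π(i), π(i+1)) is a uniformly random ordered pair of distinct values from {1, …, 35}; by symmetry P[π(i) > π(i+1)] = 1/2.
By linearity: E[X] = 34 · (1/2) = (35 − 1) · (1/2) = 17 ≈ 17.000.

E[X] = 17 = 17.000.


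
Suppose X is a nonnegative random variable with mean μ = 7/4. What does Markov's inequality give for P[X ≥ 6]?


μ = E[X] = 7/4, a = 6.
Markov: P[X ≥ 6] ≤ μ/a = (7/4)/6 = 7/24.
Numerically: ≈ 0.292.
(Since a = 6 > μ = 1.750, the bound 7/24 is < 1 and informative.)

P[X ≥ 6] ≤ 7/24 ≈ 0.292.


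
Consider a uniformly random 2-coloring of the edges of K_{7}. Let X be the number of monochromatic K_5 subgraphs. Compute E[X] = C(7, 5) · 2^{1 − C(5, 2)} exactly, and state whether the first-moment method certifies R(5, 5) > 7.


E[X] = C(7, 5) · 2^{1 − 10} = 21 · 2^{−9} = 21/512.
As a reduced fraction: E[X] = 21/512 ≈ 0.0410156.
Is E[X] < 1? YES.
Since E[X] < 1, there exists a 2-coloring of K_{7} with no monochromatic K_5; hence R(5, 5) > 7.

E[X] = 21/512 ≈ 0.0410156; E[X] < 1, so R(5, 5) > 7.


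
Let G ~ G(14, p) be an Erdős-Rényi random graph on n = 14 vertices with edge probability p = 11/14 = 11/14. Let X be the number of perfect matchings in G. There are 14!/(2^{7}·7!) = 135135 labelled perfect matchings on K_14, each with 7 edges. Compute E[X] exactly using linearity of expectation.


K_14 has 14!/(2^{7}·7!) = 135135 labelled perfect matchings.
For each such perfect matching H, let X_H = 1 if all 7 edges of H are present in G. Then P[X_H = 1] = p^{7} = (11/14)^{7} = 19487171/105413504.
Summing the indicators: E[X] = Σ_H E[X_H] = 135135 · p^{7} = 135135 · 19487171/105413504 = 376199836155/15059072.
Numerically: E[X] ≈ 24982.

E[X] = 135135 · (11/14)^{7} = 376199836155/15059072 ≈ 24982.


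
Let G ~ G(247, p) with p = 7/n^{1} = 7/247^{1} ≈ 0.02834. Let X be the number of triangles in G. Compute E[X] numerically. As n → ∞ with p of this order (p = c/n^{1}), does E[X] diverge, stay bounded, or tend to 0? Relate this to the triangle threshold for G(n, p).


Number of potential triangles: C(247, 3) = 2481115.
Each occurs with probability p³ ≈ (0.02834)³ ≈ 2.2761625e-05.
By linearity: E[X] = C(247, 3)·p³ ≈ 2481115 · 2.2761625e-05 ≈ 56.47421.
Here α = 1, so p = 7/n is exactly at the triangle threshold p ~ 1/n. Asymptotically E[X] → c³/6 = 7³/6 = 343/6 ≈ 57.16667, a bounded constant. In this regime the triangle count is asymptotically Poisson(c³/6).

E[X] ≈ 56.47421; in regime p = Θ(1/n^{1}) E[X] stays bounded (at the triangle threshold p ~ 1/n).


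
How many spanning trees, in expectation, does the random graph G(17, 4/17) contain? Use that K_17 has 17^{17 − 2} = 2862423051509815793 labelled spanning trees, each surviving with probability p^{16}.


K_17 has 17^{17 − 2} = 2862423051509815793 labelled spanning trees.
For each such spanning tree H, let X_H = 1 if all 16 edges of H are present in G. Then P[X_H = 1] = p^{16} = (4/17)^{16} = 4294967296/48661191875666868481.
By linearity of expectation: E[X] = Σ_H E[X_H] = 2862423051509815793 · p^{16} = 2862423051509815793 · 4294967296/48661191875666868481 = 4294967296/17.
Numerically: E[X] ≈ 2.5265e+08.

E[X] = 2862423051509815793 · (4/17)^{16} = 4294967296/17 ≈ 2.5265e+08.


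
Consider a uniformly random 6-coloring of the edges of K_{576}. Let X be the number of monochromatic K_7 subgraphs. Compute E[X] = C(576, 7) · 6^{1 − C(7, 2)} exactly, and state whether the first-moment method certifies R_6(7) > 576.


E[X] = C(576, 7) · 6^{1 − 21} = 4023771393470400 · 6^{−20} = 4023771393470400/3656158440062976.
As a reduced fraction: E[X] = 6985714224775/6347497291776 ≈ 1.100546.
Is E[X] < 1? NO.
Since E[X] ≥ 1, the first-moment bound is inconclusive at n = 576; it does NOT by itself certify R_6(7) > 576.

E[X] = 6985714224775/6347497291776 ≈ 1.100546; E[X] ≥ 1; first-moment method inconclusive here.


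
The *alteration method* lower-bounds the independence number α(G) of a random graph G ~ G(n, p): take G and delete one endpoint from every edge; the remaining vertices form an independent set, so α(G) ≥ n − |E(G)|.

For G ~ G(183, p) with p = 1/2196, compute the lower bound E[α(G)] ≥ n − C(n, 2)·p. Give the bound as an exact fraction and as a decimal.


E[|E(G)|] = C(183, 2)·p = 16653 · (1/2196) = 91/12.
E[α(G)] ≥ n − E[|E(G)|] = 183 − 91/12 = 2105/12.
Numerically: ≈ 175.4167.
(This is only a lower bound; the true E[α(G)] may be larger.)

E[α(G)] ≥ 2105/12 ≈ 175.4167.
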